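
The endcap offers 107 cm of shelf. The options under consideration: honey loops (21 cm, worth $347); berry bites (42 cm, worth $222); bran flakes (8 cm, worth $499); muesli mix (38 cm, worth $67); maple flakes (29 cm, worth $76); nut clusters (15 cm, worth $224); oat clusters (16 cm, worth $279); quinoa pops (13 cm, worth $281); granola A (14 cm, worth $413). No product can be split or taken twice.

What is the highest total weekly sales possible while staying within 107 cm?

2043

Honey loops + bran flakes + nut clusters + oat clusters + quinoa pops + granola A uses 87 of the 107 cm and totals 2043.
The closest alternative, honey loops + bran flakes + maple flakes + oat clusters + quinoa pops + granola A, reaches only 1895.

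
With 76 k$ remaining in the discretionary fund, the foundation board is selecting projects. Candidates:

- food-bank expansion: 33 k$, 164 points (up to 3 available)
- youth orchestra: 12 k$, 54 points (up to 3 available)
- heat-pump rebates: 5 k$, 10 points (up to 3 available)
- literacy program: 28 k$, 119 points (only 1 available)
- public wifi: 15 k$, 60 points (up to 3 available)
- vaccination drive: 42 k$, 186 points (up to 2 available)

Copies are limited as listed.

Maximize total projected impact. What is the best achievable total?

350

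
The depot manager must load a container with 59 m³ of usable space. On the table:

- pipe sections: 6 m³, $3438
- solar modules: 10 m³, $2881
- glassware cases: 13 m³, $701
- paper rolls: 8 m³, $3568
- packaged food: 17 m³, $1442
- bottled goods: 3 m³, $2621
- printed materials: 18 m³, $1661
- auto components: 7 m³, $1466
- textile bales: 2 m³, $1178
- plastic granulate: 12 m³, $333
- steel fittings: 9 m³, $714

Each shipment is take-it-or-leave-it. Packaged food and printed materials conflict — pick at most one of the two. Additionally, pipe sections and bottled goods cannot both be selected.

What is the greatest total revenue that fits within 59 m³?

Density check — bottled goods 873.67, textile bales 589.00, pipe sections 573.00, paper rolls 446.00 are the best per m³.
Taking pipe sections + solar modules + paper rolls + packaged food + auto components + textile bales + steel fittings: 59 m³ used, 14687 in revenue.
That's the maximum — no feasible swap from here does better than 14687.

14687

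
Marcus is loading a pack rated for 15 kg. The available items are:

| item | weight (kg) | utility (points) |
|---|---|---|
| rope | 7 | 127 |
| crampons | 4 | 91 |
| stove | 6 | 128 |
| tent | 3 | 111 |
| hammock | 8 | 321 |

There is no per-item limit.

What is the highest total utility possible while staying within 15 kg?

555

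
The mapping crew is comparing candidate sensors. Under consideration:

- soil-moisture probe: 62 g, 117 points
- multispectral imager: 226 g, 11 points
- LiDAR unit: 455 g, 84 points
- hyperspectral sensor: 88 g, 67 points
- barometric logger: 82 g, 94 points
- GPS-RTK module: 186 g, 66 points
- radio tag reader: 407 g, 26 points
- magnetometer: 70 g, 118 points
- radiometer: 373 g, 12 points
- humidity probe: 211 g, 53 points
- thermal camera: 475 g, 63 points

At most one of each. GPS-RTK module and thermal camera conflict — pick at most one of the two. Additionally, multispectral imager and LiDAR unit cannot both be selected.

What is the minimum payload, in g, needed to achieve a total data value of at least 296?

214

Need the lightest bundle worth ≥ 296.
soil-moisture probe + barometric logger + magnetometer: 329 data value at 214 g.
No combination under 214 g hits 296.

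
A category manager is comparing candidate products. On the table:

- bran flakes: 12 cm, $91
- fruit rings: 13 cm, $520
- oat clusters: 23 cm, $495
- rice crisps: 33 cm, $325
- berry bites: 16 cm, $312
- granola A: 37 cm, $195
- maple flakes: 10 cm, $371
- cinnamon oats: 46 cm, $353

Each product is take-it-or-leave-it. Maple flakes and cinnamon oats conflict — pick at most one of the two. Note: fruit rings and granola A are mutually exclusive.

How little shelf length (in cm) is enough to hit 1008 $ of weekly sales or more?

36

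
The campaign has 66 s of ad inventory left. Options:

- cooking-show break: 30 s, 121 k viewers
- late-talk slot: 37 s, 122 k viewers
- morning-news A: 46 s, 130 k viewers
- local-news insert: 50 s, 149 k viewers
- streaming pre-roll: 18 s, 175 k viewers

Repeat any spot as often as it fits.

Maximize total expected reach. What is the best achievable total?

3×streaming pre-roll uses 54 of the 66 s and totals 525.
No other feasible combination exceeds 525.

525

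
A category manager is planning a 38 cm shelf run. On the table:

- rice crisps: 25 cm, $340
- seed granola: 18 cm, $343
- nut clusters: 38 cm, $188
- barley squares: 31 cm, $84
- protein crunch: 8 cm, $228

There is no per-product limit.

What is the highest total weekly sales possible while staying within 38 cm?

4×protein crunch uses 32 of the 38 cm and totals 912.
The spare 6 cm is too small for any remaining product, and no exchange beats 912.

912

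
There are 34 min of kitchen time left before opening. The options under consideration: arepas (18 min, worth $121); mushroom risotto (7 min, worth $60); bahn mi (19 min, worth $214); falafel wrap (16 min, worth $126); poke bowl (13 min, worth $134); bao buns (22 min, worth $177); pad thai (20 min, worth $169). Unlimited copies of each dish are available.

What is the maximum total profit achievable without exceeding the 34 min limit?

348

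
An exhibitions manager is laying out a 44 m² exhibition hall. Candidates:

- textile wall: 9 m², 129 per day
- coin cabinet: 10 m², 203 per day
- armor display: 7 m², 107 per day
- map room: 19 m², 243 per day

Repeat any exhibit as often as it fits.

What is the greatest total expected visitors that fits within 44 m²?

823

The ratio heuristic lands on 4×coin cabinet (812) but leaves 4 m² idle.
The 10 m² tied up in coin cabinet is better spent on 2×armor display — total rises to 823 (44 m²).
Every other selection either busts 44 m² or fails to beat 823.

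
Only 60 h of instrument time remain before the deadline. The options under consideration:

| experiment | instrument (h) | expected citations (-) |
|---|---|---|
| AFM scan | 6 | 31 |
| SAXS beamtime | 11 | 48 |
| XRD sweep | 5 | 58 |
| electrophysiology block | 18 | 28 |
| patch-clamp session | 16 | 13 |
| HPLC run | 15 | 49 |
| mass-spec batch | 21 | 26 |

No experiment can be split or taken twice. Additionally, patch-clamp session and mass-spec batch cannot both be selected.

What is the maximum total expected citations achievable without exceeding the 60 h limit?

Taking AFM scan + SAXS beamtime + XRD sweep + electrophysiology block + HPLC run: 55 h used, 214 in expected citations.
That's the maximum — no feasible swap from here does better than 214.

214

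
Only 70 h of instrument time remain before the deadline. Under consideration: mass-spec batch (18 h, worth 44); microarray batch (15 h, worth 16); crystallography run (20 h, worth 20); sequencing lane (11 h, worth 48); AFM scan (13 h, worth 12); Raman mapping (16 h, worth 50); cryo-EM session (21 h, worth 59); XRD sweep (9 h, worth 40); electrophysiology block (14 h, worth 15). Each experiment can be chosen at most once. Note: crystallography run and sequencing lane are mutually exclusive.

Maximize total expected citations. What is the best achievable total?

209

Density check — XRD sweep 4.44, sequencing lane 4.36, Raman mapping 3.12, cryo-EM session 2.81 are the best per h.
Sequencing lane + AFM scan + Raman mapping + cryo-EM session + XRD sweep uses 70 of the 70 h and totals 209.
Runner-up mass-spec batch + sequencing lane + Raman mapping + cryo-EM session tops out at 201.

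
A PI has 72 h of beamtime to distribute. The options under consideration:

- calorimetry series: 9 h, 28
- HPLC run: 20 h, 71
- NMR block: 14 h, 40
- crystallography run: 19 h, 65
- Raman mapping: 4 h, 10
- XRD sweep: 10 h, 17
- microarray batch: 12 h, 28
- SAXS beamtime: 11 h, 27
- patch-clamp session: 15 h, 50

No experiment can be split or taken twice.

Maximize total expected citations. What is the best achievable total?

236

By expected citations per h: HPLC run 3.55, crystallography run 3.42, patch-clamp session 3.33, calorimetry series 3.11 lead.
The ratio heuristic lands on calorimetry series + HPLC run + crystallography run + Raman mapping + patch-clamp session (224) but leaves 5 h idle.
The 9 h tied up in calorimetry series is better spent on NMR block — total rises to 236 (72 h).
No other feasible combination exceeds 236.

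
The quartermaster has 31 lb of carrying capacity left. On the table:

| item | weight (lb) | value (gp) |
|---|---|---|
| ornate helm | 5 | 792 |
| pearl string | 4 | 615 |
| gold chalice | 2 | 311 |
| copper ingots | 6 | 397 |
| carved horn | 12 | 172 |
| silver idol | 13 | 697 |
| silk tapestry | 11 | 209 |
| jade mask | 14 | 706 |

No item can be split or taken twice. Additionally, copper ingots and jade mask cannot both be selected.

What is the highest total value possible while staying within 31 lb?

By value per lb: ornate helm 158.40, gold chalice 155.50, pearl string 153.75 lead.
Best packing: ornate helm + pearl string + gold chalice + copper ingots + silver idol — 30 lb, 2812 total.
Runner-up ornate helm + pearl string + copper ingots + silver idol tops out at 2501.

2812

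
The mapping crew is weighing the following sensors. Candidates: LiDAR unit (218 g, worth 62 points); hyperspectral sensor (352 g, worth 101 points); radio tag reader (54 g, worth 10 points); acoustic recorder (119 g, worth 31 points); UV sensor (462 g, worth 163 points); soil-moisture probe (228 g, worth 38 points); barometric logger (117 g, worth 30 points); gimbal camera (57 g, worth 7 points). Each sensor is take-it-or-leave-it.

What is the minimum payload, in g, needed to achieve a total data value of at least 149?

Need the lightest bundle worth ≥ 149.
UV sensor: 163 data value at 462 g.
Any bundle with less than 462 g falls short of 149.

462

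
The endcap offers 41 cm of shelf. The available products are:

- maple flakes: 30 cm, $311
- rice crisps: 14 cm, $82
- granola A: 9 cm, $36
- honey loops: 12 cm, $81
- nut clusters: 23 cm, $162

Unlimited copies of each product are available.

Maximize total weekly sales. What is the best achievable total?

347

Maple flakes + granola A uses 39 of the 41 cm and totals 347.
That's the maximum — no swap from here does better than 347.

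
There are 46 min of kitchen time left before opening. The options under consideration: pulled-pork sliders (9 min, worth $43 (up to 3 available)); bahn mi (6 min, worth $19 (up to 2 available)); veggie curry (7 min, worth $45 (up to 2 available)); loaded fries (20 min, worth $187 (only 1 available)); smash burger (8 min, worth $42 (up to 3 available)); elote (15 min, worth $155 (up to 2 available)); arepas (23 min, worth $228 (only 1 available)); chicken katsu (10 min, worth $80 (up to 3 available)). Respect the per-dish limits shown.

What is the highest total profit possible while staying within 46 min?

428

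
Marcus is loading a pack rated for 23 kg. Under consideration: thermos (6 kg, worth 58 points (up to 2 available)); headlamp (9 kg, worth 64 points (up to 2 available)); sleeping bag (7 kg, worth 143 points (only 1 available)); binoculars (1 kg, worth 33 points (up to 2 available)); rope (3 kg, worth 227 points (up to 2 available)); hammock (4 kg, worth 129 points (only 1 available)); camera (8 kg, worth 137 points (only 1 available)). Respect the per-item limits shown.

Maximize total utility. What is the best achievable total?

800

The ratio heuristic lands on sleeping bag + 2×binoculars + 2×rope + hammock (792) but leaves 4 kg idle.
Dropping hammock frees 4 kg; slotting in camera (8 kg) lifts the total to 800 at 23 kg.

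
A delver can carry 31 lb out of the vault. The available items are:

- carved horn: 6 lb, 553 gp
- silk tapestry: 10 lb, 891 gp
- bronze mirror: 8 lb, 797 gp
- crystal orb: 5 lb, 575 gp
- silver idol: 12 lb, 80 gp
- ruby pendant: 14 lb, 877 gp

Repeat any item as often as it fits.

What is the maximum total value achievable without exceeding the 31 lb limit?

Best packing: 6×crystal orb — 30 lb, 3450 total.
Nothing else within 31 lb beats 3450.

3450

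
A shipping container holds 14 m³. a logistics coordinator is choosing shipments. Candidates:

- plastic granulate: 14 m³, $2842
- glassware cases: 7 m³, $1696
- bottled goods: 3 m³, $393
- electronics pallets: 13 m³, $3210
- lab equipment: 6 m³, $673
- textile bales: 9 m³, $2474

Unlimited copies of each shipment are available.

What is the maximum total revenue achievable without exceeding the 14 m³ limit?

3392

A density-first pass picks bottled goods + textile bales — 2867 at 12 m³.
Dropping bottled goods and textile bales frees 12 m³; slotting in 2×glassware cases (14 m³) lifts the total to 3392 at 14 m³.
No other feasible combination exceeds 3392.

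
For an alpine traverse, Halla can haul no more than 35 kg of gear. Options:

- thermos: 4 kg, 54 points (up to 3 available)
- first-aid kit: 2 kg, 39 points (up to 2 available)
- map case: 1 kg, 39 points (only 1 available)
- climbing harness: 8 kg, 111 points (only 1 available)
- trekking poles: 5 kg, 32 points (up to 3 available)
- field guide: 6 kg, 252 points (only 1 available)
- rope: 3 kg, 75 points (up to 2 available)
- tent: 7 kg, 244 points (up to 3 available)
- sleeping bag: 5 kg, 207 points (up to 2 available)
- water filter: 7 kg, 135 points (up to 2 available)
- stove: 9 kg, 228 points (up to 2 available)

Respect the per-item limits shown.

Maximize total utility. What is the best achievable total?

Density check — field guide 42.00, sleeping bag 41.40, map case 39.00 are the best per kg.
Taking the top-ratio items first gives map case + field guide + rope + 2×tent + 2×sleeping bag for 1268 (34 kg).
Replace rope with 2×first-aid kit: the trade gains 3 net, giving 1271 at 35 kg.

1271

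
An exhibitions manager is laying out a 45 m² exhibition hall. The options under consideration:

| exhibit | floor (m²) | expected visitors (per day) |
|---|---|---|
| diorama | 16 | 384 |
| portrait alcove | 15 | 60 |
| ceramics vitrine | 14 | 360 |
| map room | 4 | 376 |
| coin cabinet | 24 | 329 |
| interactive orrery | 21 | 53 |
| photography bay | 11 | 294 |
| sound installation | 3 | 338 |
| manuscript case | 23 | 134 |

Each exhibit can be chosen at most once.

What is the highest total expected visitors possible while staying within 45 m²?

1458

Greedy by ratio would take ceramics vitrine + map room + photography bay + sound installation: 32 m² used, total 1368.
The 11 m² tied up in photography bay is better spent on diorama — total rises to 1458 (37 m²).
Runner-up diorama + ceramics vitrine + map room + photography bay tops out at 1414.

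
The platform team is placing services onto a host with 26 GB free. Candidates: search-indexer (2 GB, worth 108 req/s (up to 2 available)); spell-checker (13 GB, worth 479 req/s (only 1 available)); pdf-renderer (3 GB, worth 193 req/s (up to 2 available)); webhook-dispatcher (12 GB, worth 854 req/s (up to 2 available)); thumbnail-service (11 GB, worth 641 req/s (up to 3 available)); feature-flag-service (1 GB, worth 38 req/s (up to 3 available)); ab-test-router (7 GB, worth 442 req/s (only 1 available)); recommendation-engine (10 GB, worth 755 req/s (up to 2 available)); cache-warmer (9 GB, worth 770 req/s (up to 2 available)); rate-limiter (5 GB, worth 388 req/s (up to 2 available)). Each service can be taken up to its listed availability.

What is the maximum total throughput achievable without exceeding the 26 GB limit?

2121

Ranking by ratio (throughput/GB): cache-warmer 85.56, rate-limiter 77.60, recommendation-engine 75.50, webhook-dispatcher 71.17.
Best packing: pdf-renderer + 2×cache-warmer + rate-limiter — 26 GB, 2121 total.
No other feasible combination exceeds 2121.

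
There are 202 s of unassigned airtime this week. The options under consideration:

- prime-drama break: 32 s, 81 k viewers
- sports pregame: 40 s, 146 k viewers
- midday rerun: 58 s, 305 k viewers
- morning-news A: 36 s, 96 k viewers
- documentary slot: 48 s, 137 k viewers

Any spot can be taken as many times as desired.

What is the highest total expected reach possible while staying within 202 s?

Ranking by ratio (expected reach/s): midday rerun 5.26, sports pregame 3.65, documentary slot 2.85.
Best packing: 3×midday rerun — 174 s, 915 total.
Nothing else within 202 s beats 915.

915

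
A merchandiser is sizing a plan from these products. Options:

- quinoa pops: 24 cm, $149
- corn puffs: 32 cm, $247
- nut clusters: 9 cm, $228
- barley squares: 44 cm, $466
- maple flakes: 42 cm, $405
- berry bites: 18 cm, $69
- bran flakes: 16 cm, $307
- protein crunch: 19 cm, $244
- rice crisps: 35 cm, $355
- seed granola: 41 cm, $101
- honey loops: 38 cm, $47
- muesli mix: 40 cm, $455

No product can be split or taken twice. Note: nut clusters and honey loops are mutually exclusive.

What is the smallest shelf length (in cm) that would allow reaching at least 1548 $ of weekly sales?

Minimise cm subject to total weekly sales ≥ 1548.
nut clusters + bran flakes + protein crunch + rice crisps + muesli mix: 1589 weekly sales at 119 cm.
No combination under 119 cm hits 1548.

119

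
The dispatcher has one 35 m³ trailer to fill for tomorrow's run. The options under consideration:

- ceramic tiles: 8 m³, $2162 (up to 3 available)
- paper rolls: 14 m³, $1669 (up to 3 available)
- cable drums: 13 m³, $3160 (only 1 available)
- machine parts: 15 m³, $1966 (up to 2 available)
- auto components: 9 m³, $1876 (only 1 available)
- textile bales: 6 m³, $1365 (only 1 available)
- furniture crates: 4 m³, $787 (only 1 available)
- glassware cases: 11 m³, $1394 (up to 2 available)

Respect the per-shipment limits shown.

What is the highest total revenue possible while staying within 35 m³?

Greedy by ratio would take 3×ceramic tiles + textile bales + furniture crates: 34 m³ used, total 8638.
Replace ceramic tiles and furniture crates with cable drums: the trade gains 211 net, giving 8849 at 35 m³.

8849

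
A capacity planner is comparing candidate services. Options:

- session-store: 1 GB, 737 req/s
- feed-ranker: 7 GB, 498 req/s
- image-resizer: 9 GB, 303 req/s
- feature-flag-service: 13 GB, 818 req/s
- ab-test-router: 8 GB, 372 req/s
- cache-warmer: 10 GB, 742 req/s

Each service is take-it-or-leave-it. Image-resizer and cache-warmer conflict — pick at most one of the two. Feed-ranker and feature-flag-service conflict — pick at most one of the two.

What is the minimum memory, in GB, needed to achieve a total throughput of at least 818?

Need the lightest bundle worth ≥ 818.
session-store + feed-ranker: 1235 throughput at 8 GB.
Any bundle with less than 8 GB falls short of 818.

8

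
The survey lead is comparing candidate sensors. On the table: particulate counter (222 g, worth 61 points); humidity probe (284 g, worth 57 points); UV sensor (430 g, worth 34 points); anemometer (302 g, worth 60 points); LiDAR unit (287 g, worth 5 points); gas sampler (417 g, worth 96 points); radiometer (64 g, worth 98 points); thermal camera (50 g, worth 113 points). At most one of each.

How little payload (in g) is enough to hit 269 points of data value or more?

336

Minimise g subject to total data value ≥ 269.
Taking particulate counter + radiometer + thermal camera gives 272 (≥ 269) for 336 g.
Below 336 g the best achievable stays under 269.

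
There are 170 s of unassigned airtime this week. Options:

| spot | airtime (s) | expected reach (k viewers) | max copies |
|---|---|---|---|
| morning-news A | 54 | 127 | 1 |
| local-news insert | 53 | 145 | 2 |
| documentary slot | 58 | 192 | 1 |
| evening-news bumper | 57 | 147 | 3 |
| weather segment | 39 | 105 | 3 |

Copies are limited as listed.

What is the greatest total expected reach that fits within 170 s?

484

Taking the top-ratio spots first gives 2×local-news insert + documentary slot for 482 (164 s).
The 53 s tied up in local-news insert is better spent on evening-news bumper — total rises to 484 (168 s).
The spare 2 s is too small for any remaining spot, and no exchange beats 484.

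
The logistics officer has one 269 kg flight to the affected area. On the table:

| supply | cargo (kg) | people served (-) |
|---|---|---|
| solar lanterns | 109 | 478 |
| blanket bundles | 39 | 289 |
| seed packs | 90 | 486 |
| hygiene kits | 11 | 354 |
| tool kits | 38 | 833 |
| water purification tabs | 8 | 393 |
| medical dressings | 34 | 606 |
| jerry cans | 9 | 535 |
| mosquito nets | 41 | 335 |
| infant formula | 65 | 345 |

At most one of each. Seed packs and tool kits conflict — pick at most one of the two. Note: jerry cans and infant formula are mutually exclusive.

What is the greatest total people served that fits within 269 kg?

3534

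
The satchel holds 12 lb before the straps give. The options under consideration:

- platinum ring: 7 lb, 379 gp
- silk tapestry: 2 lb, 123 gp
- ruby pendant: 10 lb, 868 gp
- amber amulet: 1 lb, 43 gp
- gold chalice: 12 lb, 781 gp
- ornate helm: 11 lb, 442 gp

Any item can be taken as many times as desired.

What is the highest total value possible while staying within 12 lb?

Silk tapestry + ruby pendant uses 12 of the 12 lb and totals 991.

991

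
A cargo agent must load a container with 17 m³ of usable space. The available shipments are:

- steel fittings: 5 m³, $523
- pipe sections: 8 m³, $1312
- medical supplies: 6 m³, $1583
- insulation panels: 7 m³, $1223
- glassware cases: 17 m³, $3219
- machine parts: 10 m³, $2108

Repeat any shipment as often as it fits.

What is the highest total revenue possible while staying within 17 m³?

3691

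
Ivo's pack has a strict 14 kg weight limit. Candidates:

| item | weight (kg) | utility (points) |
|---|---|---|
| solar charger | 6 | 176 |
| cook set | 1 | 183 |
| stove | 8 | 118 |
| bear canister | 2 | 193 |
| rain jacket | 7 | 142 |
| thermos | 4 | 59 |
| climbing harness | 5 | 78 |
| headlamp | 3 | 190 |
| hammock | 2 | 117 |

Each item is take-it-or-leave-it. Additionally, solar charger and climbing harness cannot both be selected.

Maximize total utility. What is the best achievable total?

859

Best packing: solar charger + cook set + bear canister + headlamp + hammock — 14 kg, 859 total.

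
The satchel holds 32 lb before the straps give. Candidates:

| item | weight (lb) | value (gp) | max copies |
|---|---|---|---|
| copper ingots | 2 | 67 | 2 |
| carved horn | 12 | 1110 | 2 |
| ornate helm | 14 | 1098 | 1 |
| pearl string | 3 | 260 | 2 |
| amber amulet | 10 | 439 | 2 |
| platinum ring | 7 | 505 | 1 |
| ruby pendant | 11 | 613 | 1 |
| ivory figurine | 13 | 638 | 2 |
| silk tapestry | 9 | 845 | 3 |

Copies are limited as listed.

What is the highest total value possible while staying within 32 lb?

2867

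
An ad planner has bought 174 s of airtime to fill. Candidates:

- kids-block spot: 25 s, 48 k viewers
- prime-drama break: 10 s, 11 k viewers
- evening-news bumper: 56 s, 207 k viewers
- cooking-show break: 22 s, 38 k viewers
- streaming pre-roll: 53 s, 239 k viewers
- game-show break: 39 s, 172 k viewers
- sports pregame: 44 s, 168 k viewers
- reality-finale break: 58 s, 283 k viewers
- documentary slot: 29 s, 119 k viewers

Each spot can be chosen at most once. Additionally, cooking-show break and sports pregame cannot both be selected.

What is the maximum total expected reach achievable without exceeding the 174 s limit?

A density-first pass picks cooking-show break + streaming pre-roll + game-show break + reality-finale break — 732 at 172 s.
The 75 s tied up in cooking-show break and streaming pre-roll is better spent on sports pregame + documentary slot — total rises to 742 (170 s).
Next best is cooking-show break + streaming pre-roll + game-show break + reality-finale break at 732 (172 s) — short by 10.

742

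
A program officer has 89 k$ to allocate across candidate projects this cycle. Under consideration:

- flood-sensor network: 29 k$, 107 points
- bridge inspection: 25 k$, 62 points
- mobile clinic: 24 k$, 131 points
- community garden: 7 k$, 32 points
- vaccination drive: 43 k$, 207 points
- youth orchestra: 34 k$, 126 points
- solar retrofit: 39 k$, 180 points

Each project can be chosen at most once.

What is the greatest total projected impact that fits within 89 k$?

Ranking by ratio (projected impact/k$): mobile clinic 5.46, vaccination drive 4.81, solar retrofit 4.62, community garden 4.57.
Filling by ratio: mobile clinic + community garden + vaccination drive for 370, with 15 k$ left unused.
The 24 k$ tied up in mobile clinic is better spent on solar retrofit — total rises to 419 (89 k$).
Runner-up vaccination drive + solar retrofit tops out at 387.

419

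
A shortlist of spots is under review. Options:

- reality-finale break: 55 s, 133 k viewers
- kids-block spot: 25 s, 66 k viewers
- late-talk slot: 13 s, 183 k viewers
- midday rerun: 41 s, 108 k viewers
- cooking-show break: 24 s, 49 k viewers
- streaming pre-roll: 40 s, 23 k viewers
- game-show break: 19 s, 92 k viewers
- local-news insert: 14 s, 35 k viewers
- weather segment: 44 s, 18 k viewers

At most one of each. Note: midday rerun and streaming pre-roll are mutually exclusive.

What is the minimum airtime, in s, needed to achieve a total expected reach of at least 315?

Need the lightest bundle worth ≥ 315.
late-talk slot + cooking-show break + game-show break: 324 expected reach at 56 s.
Any bundle with less than 56 s falls short of 315.

56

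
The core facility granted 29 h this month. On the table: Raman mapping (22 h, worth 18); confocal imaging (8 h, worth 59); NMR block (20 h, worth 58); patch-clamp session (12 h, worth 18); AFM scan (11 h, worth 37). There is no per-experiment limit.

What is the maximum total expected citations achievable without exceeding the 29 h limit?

3×confocal imaging uses 24 of the 29 h and totals 177.
No other feasible combination exceeds 177.

177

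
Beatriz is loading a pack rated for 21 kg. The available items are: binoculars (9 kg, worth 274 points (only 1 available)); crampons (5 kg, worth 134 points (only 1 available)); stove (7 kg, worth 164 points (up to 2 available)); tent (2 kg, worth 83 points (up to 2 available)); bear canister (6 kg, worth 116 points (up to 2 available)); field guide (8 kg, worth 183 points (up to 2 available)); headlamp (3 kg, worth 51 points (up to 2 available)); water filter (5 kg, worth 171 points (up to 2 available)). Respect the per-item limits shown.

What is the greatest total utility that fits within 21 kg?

Filling by ratio: crampons + 2×tent + 2×water filter for 642, with 2 kg left unused.
Replace crampons and tent with binoculars: the trade gains 57 net, giving 699 at 21 kg.
No other feasible combination exceeds 699.

699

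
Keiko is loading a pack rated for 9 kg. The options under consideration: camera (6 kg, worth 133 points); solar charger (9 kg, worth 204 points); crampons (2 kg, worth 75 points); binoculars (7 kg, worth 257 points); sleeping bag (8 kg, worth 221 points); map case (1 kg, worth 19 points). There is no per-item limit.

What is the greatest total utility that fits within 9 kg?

332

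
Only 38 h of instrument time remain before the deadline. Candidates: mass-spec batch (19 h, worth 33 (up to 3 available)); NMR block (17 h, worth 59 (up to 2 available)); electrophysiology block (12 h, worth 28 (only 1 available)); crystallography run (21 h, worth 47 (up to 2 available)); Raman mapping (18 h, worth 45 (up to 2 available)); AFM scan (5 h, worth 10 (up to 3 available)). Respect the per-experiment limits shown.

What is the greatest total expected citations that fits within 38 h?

118

Ranking by ratio (expected citations/h): NMR block 3.47, Raman mapping 2.50, electrophysiology block 2.33.
Best packing: 2×NMR block — 34 h, 118 total.
Every other selection either busts 38 h or exceeds an availability limit or fails to beat 118.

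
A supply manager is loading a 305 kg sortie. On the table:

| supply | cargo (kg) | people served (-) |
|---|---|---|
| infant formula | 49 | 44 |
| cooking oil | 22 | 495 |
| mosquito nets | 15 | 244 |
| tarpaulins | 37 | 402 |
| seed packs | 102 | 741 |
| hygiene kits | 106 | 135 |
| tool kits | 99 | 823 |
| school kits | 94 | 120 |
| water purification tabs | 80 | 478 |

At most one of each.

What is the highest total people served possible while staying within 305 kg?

2705

Density check — cooking oil 22.50, mosquito nets 16.27, tarpaulins 10.86, tool kits 8.31 are the best per kg.
The ratio ordering already packs tightly: cooking oil + mosquito nets + tarpaulins + seed packs + tool kits, 275 kg, 2705.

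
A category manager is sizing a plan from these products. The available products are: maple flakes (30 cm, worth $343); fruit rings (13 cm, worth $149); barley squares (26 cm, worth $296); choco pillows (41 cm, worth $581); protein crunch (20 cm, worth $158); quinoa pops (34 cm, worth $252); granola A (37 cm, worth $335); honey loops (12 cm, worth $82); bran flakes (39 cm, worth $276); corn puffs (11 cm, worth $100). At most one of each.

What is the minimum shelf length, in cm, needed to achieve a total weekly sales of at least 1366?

110

Need the lightest bundle worth ≥ 1366.
Taking maple flakes + fruit rings + barley squares + choco pillows gives 1369 (≥ 1366) for 110 cm.
No combination under 110 cm hits 1366.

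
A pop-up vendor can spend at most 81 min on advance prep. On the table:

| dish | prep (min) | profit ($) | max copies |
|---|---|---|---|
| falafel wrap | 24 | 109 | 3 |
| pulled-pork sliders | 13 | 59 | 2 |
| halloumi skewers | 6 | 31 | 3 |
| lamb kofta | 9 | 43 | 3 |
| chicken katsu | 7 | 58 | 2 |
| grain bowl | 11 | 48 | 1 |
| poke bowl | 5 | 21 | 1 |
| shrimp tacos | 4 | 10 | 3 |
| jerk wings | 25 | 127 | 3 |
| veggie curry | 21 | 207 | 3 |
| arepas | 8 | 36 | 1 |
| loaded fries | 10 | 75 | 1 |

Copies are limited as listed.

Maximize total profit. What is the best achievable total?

754

Ranking by ratio (profit/min): veggie curry 9.86, chicken katsu 8.29, loaded fries 7.50, halloumi skewers 5.17.
Taking the top-ratio dishes first gives 2×chicken katsu + shrimp tacos + 3×veggie curry for 747 (81 min).
The 11 min tied up in chicken katsu and shrimp tacos is better spent on loaded fries — total rises to 754 (80 min).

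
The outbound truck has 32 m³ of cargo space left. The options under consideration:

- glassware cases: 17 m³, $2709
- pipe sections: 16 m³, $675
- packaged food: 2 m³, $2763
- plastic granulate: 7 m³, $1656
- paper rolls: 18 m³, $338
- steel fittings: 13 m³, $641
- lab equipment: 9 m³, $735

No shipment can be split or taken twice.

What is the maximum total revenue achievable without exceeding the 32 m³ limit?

7128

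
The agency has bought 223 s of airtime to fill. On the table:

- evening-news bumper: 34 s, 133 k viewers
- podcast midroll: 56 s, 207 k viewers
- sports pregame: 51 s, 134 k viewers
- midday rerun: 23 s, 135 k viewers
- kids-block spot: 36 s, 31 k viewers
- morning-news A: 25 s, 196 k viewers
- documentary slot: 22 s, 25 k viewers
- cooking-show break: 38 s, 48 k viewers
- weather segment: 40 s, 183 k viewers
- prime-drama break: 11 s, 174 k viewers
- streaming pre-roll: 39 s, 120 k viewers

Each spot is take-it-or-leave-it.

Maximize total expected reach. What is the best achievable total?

1075

By expected reach per s: prime-drama break 15.82, morning-news A 7.84, midday rerun 5.87 lead.
Greedy by ratio would take evening-news bumper + podcast midroll + midday rerun + morning-news A + documentary slot + weather segment + prime-drama break: 211 s used, total 1053.
Dropping podcast midroll and documentary slot frees 78 s; slotting in sports pregame + streaming pre-roll (90 s) lifts the total to 1075 at 223 s.
Runner-up evening-news bumper + podcast midroll + midday rerun + morning-news A + documentary slot + weather segment + prime-drama break tops out at 1053.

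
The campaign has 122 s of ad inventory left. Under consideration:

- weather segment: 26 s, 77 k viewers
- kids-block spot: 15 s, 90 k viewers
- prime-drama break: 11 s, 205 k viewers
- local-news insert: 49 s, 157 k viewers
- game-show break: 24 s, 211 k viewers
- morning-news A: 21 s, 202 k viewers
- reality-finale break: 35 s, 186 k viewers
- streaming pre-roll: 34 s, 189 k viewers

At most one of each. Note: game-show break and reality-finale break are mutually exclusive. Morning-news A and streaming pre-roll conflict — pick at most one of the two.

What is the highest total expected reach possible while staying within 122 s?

Kids-block spot + prime-drama break + local-news insert + game-show break + morning-news A uses 120 of the 122 s and totals 865.
Next best is weather segment + kids-block spot + prime-drama break + game-show break + morning-news A at 785 (97 s) — short by 80.

865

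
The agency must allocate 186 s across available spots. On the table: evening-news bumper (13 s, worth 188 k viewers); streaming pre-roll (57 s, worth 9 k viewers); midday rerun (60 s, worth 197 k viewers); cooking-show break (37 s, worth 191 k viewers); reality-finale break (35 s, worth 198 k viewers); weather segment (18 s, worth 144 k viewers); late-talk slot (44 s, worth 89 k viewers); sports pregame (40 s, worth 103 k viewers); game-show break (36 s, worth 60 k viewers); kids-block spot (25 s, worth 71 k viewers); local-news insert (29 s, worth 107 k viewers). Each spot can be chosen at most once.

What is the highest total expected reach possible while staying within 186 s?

931

Greedy by ratio would take evening-news bumper + cooking-show break + reality-finale break + weather segment + kids-block spot + local-news insert: 157 s used, total 899.
Dropping kids-block spot frees 25 s; slotting in sports pregame (40 s) lifts the total to 931 at 172 s.
The closest alternative, evening-news bumper + midday rerun + cooking-show break + reality-finale break + weather segment, reaches only 918.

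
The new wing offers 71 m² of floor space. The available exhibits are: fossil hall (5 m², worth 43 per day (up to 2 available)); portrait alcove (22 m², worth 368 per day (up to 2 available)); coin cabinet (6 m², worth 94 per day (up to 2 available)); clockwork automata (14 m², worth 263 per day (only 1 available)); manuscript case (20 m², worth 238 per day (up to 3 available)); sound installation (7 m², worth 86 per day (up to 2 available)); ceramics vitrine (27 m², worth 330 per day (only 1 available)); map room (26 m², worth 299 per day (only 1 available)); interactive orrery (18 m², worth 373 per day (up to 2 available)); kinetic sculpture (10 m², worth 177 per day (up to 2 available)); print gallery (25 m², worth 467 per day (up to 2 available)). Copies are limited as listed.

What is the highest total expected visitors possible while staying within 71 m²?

Filling by ratio: clockwork automata + 2×interactive orrery + 2×kinetic sculpture for 1363, with 1 m² left unused.
Dropping clockwork automata and kinetic sculpture frees 24 m²; slotting in print gallery (25 m²) lifts the total to 1390 at 71 m².

1390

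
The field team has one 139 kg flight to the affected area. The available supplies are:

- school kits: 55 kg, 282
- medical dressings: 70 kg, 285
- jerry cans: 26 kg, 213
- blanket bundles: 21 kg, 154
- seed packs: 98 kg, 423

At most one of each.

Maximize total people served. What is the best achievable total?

652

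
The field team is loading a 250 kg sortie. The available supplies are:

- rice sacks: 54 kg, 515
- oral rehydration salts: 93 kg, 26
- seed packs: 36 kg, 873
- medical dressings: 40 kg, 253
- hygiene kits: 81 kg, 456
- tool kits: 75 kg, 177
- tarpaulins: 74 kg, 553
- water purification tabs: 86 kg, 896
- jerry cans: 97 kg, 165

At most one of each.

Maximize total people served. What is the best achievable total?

2837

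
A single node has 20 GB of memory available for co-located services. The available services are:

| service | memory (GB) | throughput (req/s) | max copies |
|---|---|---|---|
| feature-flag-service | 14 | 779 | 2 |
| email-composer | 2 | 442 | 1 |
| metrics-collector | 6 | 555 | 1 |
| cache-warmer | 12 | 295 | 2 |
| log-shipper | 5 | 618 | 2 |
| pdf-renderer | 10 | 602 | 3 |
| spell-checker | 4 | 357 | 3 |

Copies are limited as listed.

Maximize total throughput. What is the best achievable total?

2392

Filling by ratio: email-composer + metrics-collector + 2×log-shipper for 2233, with 2 GB left unused.
Dropping metrics-collector frees 6 GB; slotting in 2×spell-checker (8 GB) lifts the total to 2392 at 20 GB.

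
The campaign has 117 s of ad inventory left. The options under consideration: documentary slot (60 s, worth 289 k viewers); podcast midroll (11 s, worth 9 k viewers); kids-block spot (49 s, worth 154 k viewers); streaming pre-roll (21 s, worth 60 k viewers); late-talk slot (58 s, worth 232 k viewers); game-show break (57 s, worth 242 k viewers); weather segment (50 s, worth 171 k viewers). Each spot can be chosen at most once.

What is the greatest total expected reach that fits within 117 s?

531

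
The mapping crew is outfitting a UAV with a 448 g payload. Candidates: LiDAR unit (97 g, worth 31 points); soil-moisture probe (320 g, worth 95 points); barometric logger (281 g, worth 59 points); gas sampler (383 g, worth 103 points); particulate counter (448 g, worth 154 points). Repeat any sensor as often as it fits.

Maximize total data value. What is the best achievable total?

Particulate counter uses 448 of the 448 g and totals 154.
That's the maximum — no swap from here does better than 154.

154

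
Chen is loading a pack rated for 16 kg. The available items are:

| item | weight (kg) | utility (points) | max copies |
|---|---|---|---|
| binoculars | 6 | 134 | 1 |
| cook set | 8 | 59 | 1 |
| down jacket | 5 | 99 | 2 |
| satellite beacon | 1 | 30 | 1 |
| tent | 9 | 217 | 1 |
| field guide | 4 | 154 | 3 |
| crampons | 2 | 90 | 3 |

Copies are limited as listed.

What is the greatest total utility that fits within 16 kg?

642

The ratio heuristic lands on satellite beacon + 2×field guide + 3×crampons (608) but leaves 1 kg idle.
Dropping satellite beacon and crampons frees 3 kg; slotting in field guide (4 kg) lifts the total to 642 at 16 kg.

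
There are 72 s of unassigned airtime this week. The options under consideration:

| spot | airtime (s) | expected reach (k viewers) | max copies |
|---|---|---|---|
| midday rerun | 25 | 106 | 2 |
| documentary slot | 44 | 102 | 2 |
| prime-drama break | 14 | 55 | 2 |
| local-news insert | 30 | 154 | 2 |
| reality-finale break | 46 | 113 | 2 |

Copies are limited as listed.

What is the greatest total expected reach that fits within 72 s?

Ranking by ratio (expected reach/s): local-news insert 5.13, midday rerun 4.24, prime-drama break 3.93, reality-finale break 2.46.
The ratio heuristic lands on 2×local-news insert (308) but leaves 12 s idle.
Dropping local-news insert frees 30 s; slotting in midday rerun + prime-drama break (39 s) lifts the total to 315 at 69 s.
No other feasible combination exceeds 315.

315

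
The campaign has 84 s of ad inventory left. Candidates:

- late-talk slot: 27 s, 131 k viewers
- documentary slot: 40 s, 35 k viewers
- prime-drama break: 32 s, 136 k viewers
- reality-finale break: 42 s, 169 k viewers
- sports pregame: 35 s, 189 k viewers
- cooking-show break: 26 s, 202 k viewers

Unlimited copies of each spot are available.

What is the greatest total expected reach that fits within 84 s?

606

Taking 3×cooking-show break: 78 s used, 606 in expected reach.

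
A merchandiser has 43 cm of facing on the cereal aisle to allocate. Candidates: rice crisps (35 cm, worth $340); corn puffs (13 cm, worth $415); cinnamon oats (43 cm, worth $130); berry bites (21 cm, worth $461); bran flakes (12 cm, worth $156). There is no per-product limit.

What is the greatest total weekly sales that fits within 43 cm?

The ratio ordering already packs tightly: 3×corn puffs, 39 cm, 1245.

1245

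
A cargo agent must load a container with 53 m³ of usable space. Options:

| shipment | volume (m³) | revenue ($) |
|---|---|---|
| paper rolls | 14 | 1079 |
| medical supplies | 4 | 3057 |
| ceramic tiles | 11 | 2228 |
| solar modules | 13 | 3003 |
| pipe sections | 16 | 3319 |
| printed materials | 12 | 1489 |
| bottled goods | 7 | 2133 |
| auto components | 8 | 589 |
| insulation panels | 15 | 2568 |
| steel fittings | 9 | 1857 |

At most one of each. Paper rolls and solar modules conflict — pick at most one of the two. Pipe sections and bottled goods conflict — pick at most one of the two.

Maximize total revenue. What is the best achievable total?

Best packing: medical supplies + ceramic tiles + solar modules + pipe sections + steel fittings — 53 m³, 13464 total.
Runner-up medical supplies + ceramic tiles + solar modules + bottled goods + insulation panels tops out at 12989.

13464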